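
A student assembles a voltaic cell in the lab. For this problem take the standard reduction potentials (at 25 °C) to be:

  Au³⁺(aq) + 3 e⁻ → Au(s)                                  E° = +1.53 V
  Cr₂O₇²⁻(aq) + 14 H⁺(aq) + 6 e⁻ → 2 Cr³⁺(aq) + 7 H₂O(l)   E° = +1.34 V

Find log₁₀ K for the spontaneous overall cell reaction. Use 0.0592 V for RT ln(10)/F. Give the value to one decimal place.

19.3

Cathode: Au³⁺/Au; anode: Cr₂O₇²⁻/Cr³⁺. E°cell = +0.19 V, n = 6.
log K = nE°cell / 0.0592 = (6)(+0.19) / 0.0592 = 19.3.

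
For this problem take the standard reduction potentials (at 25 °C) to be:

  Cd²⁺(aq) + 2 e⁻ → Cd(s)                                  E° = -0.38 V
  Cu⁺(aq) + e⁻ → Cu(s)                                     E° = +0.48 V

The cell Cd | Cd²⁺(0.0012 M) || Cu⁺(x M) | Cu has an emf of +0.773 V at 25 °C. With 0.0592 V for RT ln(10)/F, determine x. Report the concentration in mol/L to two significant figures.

0.0012 M

Cu⁺/Cu is the cathode, Cd²⁺/Cd the anode: E°cell = +0.86 V, n = 2.
Overall reaction: 2 Cu⁺(aq) + Cd(s) → 2 Cu(s) + Cd²⁺(aq); Q = [Cd²⁺]^1/[Cu⁺]^2.
From E = E° − (0.0592/n) log Q: log Q = (E° − E)·n/0.0592 = (+0.86 − (+0.773))·2/0.0592 = 2.9392.
So 2·log[Cu⁺] = 1·log(0.0012) − log Q = -2.9208 − (2.9392) = -5.8600; log[Cu⁺] = -5.8600 / 2 = -2.9300; [Cu⁺] = 10^(-2.9300) ≈ 0.0012 M.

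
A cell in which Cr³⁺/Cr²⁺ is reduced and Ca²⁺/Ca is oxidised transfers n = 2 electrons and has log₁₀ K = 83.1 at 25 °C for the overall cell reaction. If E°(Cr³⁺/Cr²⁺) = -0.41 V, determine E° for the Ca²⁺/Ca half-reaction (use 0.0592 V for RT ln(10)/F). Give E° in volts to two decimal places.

E°cell = (0.0592/n)·log K = (0.0592/2)(83.1) = +2.460 V.
Since Cr³⁺/Cr²⁺ is the cathode and Ca²⁺/Ca the anode, E°cell = E°(Cr³⁺/Cr²⁺) − E°(Ca²⁺/Ca).
So E°(Ca²⁺/Ca) = E°(Cr³⁺/Cr²⁺) − E°cell = (-0.41) − (+2.460) = -2.87 V.

-2.87 V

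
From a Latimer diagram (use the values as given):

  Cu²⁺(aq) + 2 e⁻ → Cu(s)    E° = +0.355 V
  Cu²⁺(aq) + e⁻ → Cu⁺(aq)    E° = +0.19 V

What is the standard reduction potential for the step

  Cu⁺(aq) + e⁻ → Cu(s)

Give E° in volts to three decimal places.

Sequential free energies add, so n₃E°₃ = n₁E°₁ + n₂E°₂.
With n₃ = 2, and the known step contributing 1×(+0.19) V, the unknown satisfies 1·E° = 2×(+0.355) − 1×(+0.19) = +0.520.
E° = +0.520 / 1 = +0.520 V.

+0.520 V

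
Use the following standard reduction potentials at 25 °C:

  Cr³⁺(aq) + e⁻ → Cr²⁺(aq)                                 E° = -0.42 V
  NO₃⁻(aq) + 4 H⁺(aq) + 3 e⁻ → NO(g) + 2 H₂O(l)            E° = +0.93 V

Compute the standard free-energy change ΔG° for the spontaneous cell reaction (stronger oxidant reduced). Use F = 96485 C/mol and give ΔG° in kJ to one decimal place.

NO₃⁻/NO (E° = +0.93 V) is the cathode; Cr³⁺/Cr²⁺ (E° = -0.42 V) is the anode, so E°cell = +1.35 V.
Balancing electrons gives n = 3 (lcm of 3 and 1).
ΔG° = −nFE° = −(3)(96485)(+1.35) = -390,764 J = -390.8 kJ.

-390.8 kJ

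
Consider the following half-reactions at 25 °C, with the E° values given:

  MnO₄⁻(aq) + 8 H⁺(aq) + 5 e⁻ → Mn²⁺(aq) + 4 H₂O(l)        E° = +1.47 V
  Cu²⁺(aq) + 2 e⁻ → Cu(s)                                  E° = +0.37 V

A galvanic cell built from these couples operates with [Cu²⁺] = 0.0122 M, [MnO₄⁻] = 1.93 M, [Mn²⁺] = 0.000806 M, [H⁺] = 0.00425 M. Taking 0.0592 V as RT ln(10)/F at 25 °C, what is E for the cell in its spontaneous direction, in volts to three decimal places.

MnO₄⁻/Mn²⁺ is the cathode (higher E°), Cu²⁺/Cu the anode: E°cell = +1.47 − (+0.37) = +1.10 V, n = 10.
Overall: 2 MnO₄⁻(aq) + 16 H⁺(aq) + 5 Cu(s) → 2 Mn²⁺(aq) + 8 H₂O(l) + 5 Cu²⁺(aq)
Q = [Mn²⁺]^2·[Cu²⁺]^5 / ([MnO₄⁻]^2·[H⁺]^16); log Q = 21.619.
E = E° − (0.0592/n) log Q = +1.10 − (0.0592/10)(21.619) = +0.972 V.

+0.972 V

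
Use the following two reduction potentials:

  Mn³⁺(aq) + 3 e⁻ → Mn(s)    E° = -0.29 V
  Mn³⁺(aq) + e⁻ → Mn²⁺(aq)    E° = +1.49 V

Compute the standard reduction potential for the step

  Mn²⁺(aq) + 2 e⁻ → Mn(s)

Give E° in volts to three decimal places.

-1.180 V

Sequential free energies add, so n₃E°₃ = n₁E°₁ + n₂E°₂.
With n₃ = 3, and the known step contributing 1×(+1.49) V, the unknown satisfies 2·E° = 3×(-0.29) − 1×(+1.49) = -2.360.
E° = -2.360 / 2 = -1.180 V.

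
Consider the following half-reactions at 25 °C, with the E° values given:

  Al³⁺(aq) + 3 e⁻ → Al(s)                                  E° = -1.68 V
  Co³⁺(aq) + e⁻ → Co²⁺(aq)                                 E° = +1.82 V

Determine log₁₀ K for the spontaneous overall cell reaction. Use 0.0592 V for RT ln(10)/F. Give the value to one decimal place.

Cathode: Co³⁺/Co²⁺; anode: Al³⁺/Al. E°cell = +3.50 V, n = 3.
log K = nE°cell / 0.0592 = (3)(+3.50) / 0.0592 = 177.4.

177.4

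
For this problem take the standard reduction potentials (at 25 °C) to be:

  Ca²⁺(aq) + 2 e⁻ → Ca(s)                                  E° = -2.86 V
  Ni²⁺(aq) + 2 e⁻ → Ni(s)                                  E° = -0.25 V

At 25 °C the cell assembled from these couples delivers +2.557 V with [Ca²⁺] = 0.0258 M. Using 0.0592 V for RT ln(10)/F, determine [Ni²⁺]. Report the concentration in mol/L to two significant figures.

0.00042 M

Ni²⁺/Ni is the cathode, Ca²⁺/Ca the anode: E°cell = +2.61 V, n = 2.
Overall reaction: Ni²⁺(aq) + Ca(s) → Ni(s) + Ca²⁺(aq); Q = [Ca²⁺]^1/[Ni²⁺]^1.
From E = E° − (0.0592/n) log Q: log Q = (E° − E)·n/0.0592 = (+2.61 − (+2.557))·2/0.0592 = 1.7905.
So 1·log[Ni²⁺] = 1·log(0.0258) − log Q = -1.5884 − (1.7905) = -3.3789; [Ni²⁺] = 10^(-3.3789) ≈ 0.00042 M.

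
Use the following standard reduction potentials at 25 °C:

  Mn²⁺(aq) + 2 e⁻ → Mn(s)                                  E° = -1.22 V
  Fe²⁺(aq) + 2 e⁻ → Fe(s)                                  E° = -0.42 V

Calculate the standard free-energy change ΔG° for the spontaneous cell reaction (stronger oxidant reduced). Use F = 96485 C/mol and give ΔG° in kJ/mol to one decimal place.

-154.4 kJ/mol

Fe²⁺/Fe (E° = -0.42 V) is the cathode; Mn²⁺/Mn (E° = -1.22 V) is the anode, so E°cell = +0.80 V.
Balancing electrons gives n = 2 (lcm of 2 and 2).
ΔG° = −nFE° = −(2)(96485)(+0.80) = -154,376 J = -154.4 kJ/mol.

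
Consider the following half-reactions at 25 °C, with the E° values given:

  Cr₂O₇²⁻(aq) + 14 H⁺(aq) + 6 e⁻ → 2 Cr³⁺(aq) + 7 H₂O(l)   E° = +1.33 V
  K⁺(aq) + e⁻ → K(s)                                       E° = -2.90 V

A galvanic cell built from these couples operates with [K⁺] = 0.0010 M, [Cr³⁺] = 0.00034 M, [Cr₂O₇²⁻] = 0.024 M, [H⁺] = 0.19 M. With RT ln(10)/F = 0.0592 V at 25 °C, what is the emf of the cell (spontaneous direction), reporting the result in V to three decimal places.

+4.360 V

Cr₂O₇²⁻/Cr³⁺ is the cathode (higher E°), K⁺/K the anode: E°cell = +1.33 − (-2.90) = +4.23 V, n = 6.
Overall: Cr₂O₇²⁻(aq) + 14 H⁺(aq) + 6 K(s) → 2 Cr³⁺(aq) + 7 H₂O(l) + 6 K⁺(aq)
Q = [Cr³⁺]^2·[K⁺]^6 / ([Cr₂O₇²⁻]·[H⁺]^14); log Q = -13.220.
E = E° − (0.0592/n) log Q = +4.23 − (0.0592/6)(-13.220) = +4.360 V.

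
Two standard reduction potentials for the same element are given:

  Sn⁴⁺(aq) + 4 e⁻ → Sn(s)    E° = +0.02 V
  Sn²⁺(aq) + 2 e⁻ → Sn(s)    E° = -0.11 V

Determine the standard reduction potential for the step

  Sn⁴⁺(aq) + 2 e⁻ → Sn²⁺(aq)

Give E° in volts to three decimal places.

+0.150 V

Sequential free energies add, so n₃E°₃ = n₁E°₁ + n₂E°₂.
With n₃ = 4, and the known step contributing 2×(-0.11) V, the unknown satisfies 2·E° = 4×(+0.02) − 2×(-0.11) = +0.300.
E° = +0.300 / 2 = +0.150 V.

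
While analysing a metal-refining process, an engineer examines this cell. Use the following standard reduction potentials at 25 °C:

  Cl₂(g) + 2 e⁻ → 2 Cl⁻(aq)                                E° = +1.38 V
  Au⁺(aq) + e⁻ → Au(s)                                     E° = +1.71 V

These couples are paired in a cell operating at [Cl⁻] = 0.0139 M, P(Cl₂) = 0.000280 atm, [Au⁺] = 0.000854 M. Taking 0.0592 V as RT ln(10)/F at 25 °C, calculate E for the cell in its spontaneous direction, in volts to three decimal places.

Au⁺/Au is the cathode (higher E°), Cl₂/Cl⁻ the anode: E°cell = +1.71 − (+1.38) = +0.33 V, n = 2.
Overall: 2 Au⁺(aq) + 2 Cl⁻(aq) → 2 Au(s) + Cl₂(g)
Q = P(Cl₂) / ([Au⁺]^2·[Cl⁻]^2); log Q = 6.298.
E = E° − (0.0592/n) log Q = +0.33 − (0.0592/2)(6.298) = +0.144 V.

+0.144 V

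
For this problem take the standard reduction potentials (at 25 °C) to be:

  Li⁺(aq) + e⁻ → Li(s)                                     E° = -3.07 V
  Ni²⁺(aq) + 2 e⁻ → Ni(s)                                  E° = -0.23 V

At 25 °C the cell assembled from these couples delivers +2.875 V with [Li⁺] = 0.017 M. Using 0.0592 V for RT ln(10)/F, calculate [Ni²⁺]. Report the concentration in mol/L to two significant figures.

Ni²⁺/Ni is the cathode, Li⁺/Li the anode: E°cell = +2.84 V, n = 2.
Overall reaction: Ni²⁺(aq) + 2 Li(s) → Ni(s) + 2 Li⁺(aq); Q = [Li⁺]^2/[Ni²⁺]^1.
From E = E° − (0.0592/n) log Q: log Q = (E° − E)·n/0.0592 = (+2.84 − (+2.875))·2/0.0592 = -1.1824.
So 1·log[Ni²⁺] = 2·log(0.017) − log Q = -3.5391 − (-1.1824) = -2.3567; [Ni²⁺] = 10^(-2.3567) ≈ 0.0044 M.

0.0044 M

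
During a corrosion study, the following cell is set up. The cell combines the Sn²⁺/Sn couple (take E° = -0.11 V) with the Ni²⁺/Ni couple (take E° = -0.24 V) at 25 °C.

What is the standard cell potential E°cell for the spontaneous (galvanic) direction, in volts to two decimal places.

The Sn²⁺/Sn couple has the higher reduction potential, so it is the cathode; Ni²⁺/Ni is oxidised at the anode.
E°cell = E°(cathode) − E°(anode) = (-0.11) − (-0.24) = +0.13 V.

+0.13 V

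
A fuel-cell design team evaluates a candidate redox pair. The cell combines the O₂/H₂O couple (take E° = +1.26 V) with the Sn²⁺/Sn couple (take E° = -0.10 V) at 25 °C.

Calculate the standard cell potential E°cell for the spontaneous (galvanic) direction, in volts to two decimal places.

The O₂/H₂O couple has the higher reduction potential, so it is the cathode; Sn²⁺/Sn is oxidised at the anode.
E°cell = E°(cathode) − E°(anode) = (+1.26) − (-0.10) = +1.36 V.

+1.36 V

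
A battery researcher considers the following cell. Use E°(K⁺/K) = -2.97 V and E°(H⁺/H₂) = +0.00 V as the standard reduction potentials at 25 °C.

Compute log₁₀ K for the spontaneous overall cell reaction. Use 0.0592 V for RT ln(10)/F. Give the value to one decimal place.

Cathode: H⁺/H₂; anode: K⁺/K. E°cell = +2.97 V, n = 2.
log K = nE°cell / 0.0592 = (2)(+2.97) / 0.0592 = 100.3.

100.3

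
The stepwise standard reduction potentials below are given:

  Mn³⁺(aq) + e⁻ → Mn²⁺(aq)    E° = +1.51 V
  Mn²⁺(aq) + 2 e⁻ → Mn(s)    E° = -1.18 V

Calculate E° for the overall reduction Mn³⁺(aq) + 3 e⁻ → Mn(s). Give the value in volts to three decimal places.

-0.283 V

Standard free energies of sequential steps add: ΔG°₃ = ΔG°₁ + ΔG°₂, so n₃E°₃ = n₁E°₁ + n₂E°₂.
E°₃ = (1×+1.51 + 2×-1.18) / 3 = (-0.850) / 3 = -0.283 V.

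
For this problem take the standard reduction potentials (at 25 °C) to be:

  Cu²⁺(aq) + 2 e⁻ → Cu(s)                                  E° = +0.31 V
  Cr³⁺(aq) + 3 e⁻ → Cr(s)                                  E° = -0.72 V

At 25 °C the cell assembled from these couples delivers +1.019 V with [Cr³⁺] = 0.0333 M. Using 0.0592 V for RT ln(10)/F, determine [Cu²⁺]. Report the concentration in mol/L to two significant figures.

0.044 M

Cu²⁺/Cu is the cathode, Cr³⁺/Cr the anode: E°cell = +1.03 V, n = 6.
Overall reaction: 3 Cu²⁺(aq) + 2 Cr(s) → 3 Cu(s) + 2 Cr³⁺(aq); Q = [Cr³⁺]^2/[Cu²⁺]^3.
From E = E° − (0.0592/n) log Q: log Q = (E° − E)·n/0.0592 = (+1.03 − (+1.019))·6/0.0592 = 1.1149.
So 3·log[Cu²⁺] = 2·log(0.0333) − log Q = -2.9551 − (1.1149) = -4.0700; log[Cu²⁺] = -4.0700 / 3 = -1.3567; [Cu²⁺] = 10^(-1.3567) ≈ 0.044 M.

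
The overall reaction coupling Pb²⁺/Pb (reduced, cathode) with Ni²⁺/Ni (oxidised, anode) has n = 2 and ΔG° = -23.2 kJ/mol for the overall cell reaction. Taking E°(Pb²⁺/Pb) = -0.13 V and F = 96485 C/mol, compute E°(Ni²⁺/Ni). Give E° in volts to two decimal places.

E°cell = −ΔG°/(nF) = −(-23.2×10³)/((2)(96485)) = +0.120 V.
Since Pb²⁺/Pb is the cathode and Ni²⁺/Ni the anode, E°cell = E°(Pb²⁺/Pb) − E°(Ni²⁺/Ni).
So E°(Ni²⁺/Ni) = E°(Pb²⁺/Pb) − E°cell = (-0.13) − (+0.120) = -0.25 V.

-0.25 V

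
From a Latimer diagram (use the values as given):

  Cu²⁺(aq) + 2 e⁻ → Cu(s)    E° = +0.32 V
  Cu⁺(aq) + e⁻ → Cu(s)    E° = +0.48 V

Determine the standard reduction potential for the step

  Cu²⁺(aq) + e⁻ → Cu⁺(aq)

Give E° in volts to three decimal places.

Sequential free energies add, so n₃E°₃ = n₁E°₁ + n₂E°₂.
With n₃ = 2, and the known step contributing 1×(+0.48) V, the unknown satisfies 1·E° = 2×(+0.32) − 1×(+0.48) = +0.160.
E° = +0.160 / 1 = +0.160 V.

+0.160 V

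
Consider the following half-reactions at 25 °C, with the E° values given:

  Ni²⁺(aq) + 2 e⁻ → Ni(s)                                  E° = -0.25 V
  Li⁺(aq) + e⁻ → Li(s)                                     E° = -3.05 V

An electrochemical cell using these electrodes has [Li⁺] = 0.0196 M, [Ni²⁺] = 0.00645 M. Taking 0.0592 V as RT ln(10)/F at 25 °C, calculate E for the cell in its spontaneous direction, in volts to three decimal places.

Ni²⁺/Ni is the cathode (higher E°), Li⁺/Li the anode: E°cell = -0.25 − (-3.05) = +2.80 V, n = 2.
Overall: Ni²⁺(aq) + 2 Li(s) → Ni(s) + 2 Li⁺(aq)
Q = [Li⁺]^2 / ([Ni²⁺]); log Q = -1.225.
E = E° − (0.0592/n) log Q = +2.80 − (0.0592/2)(-1.225) = +2.836 V.

+2.836 V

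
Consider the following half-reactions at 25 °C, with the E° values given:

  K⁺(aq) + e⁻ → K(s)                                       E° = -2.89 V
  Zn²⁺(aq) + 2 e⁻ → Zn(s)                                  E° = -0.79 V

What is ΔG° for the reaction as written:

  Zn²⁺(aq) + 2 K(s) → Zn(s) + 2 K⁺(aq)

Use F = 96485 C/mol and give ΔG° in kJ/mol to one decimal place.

As written, Zn²⁺/Zn is reduced (cathode) and K⁺/K is oxidised (anode), so E°cell = (-0.79) − (-2.89) = +2.10 V.
Balancing electrons gives n = 2.
ΔG° = −nFE° = −(2)(96485)(+2.10) = -405,237 J = -405.2 kJ/mol.

-405.2 kJ/mol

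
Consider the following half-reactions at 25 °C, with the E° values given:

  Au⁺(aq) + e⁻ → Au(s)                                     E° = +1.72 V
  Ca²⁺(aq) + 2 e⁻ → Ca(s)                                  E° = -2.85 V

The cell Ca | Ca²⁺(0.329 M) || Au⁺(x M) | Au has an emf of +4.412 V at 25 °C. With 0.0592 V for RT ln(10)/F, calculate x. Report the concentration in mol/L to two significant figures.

0.0012 M

Au⁺/Au is the cathode, Ca²⁺/Ca the anode: E°cell = +4.57 V, n = 2.
Overall reaction: 2 Au⁺(aq) + Ca(s) → 2 Au(s) + Ca²⁺(aq); Q = [Ca²⁺]^1/[Au⁺]^2.
From E = E° − (0.0592/n) log Q: log Q = (E° − E)·n/0.0592 = (+4.57 − (+4.412))·2/0.0592 = 5.3378.
So 2·log[Au⁺] = 1·log(0.329) − log Q = -0.4828 − (5.3378) = -5.8206; log[Au⁺] = -5.8206 / 2 = -2.9103; [Au⁺] = 10^(-2.9103) ≈ 0.0012 M.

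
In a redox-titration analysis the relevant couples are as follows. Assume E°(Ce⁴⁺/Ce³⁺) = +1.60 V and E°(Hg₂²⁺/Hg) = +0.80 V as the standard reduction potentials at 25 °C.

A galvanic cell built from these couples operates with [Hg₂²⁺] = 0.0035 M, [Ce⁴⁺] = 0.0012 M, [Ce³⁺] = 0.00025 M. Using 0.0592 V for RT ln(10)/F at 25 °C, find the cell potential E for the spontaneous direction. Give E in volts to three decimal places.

+0.913 V

Ce⁴⁺/Ce³⁺ is the cathode (higher E°), Hg₂²⁺/Hg the anode: E°cell = +1.60 − (+0.80) = +0.80 V, n = 2.
Overall: 2 Ce⁴⁺(aq) + 2 Hg(l) → 2 Ce³⁺(aq) + Hg₂²⁺(aq)
Q = [Ce³⁺]^2·[Hg₂²⁺] / ([Ce⁴⁺]^2); log Q = -3.818.
E = E° − (0.0592/n) log Q = +0.80 − (0.0592/2)(-3.818) = +0.913 V.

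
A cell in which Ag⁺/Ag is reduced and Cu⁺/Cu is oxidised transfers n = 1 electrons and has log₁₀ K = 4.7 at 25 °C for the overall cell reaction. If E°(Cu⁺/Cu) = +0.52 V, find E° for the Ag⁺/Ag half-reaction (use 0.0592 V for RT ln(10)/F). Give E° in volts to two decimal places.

+0.80 V

E°cell = (0.0592/n)·log K = (0.0592/1)(4.7) = +0.278 V.
Since Ag⁺/Ag is the cathode and Cu⁺/Cu the anode, E°cell = E°(Ag⁺/Ag) − E°(Cu⁺/Cu).
So E°(Ag⁺/Ag) = E°cell + E°(Cu⁺/Cu) = +0.278 + (+0.52) = +0.80 V.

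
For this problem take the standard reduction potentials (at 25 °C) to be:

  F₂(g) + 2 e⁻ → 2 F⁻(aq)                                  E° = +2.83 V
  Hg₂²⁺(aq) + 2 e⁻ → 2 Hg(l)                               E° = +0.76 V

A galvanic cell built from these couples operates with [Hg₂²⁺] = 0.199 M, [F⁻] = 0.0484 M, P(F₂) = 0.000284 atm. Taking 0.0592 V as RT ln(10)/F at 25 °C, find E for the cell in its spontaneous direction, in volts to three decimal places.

F₂/F⁻ is the cathode (higher E°), Hg₂²⁺/Hg the anode: E°cell = +2.83 − (+0.76) = +2.07 V, n = 2.
Overall: F₂(g) + 2 Hg(l) → 2 F⁻(aq) + Hg₂²⁺(aq)
Q = [F⁻]^2·[Hg₂²⁺] / (P(F₂)); log Q = 0.215.
E = E° − (0.0592/n) log Q = +2.07 − (0.0592/2)(0.215) = +2.064 V.

+2.064 V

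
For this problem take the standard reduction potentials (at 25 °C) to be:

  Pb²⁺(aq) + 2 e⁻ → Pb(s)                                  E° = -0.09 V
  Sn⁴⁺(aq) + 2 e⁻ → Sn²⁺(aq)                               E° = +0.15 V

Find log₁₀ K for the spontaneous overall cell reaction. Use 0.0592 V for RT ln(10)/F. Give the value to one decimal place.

Cathode: Sn⁴⁺/Sn²⁺; anode: Pb²⁺/Pb. E°cell = +0.24 V, n = 2.
log K = nE°cell / 0.0592 = (2)(+0.24) / 0.0592 = 8.1.

8.1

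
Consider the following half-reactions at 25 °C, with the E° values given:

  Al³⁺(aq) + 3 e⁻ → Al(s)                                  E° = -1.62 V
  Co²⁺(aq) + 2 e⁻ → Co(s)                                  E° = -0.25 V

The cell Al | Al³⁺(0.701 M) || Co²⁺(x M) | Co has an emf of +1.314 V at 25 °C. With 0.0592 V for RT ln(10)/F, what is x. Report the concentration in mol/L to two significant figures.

Co²⁺/Co is the cathode, Al³⁺/Al the anode: E°cell = +1.37 V, n = 6.
Overall reaction: 3 Co²⁺(aq) + 2 Al(s) → 3 Co(s) + 2 Al³⁺(aq); Q = [Al³⁺]^2/[Co²⁺]^3.
From E = E° − (0.0592/n) log Q: log Q = (E° − E)·n/0.0592 = (+1.37 − (+1.314))·6/0.0592 = 5.6757.
So 3·log[Co²⁺] = 2·log(0.701) − log Q = -0.3086 − (5.6757) = -5.9843; log[Co²⁺] = -5.9843 / 3 = -1.9948; [Co²⁺] = 10^(-1.9948) ≈ 0.010 M.

0.010 M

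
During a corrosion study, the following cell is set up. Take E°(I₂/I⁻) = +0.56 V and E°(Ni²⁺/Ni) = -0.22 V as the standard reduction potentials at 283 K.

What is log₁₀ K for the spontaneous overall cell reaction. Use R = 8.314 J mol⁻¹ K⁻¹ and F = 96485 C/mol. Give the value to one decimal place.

Cathode: I₂/I⁻; anode: Ni²⁺/Ni. E°cell = (+0.56) − (-0.22) = +0.78 V, with n = 2.
ΔG° = −nFE° = −RT ln K, so ln K = nFE°/(RT) = (2)(96485)(+0.78) / ((8.314)(283)) = 63.972.
log₁₀ K = 63.972 / ln 10 = 27.8.

27.8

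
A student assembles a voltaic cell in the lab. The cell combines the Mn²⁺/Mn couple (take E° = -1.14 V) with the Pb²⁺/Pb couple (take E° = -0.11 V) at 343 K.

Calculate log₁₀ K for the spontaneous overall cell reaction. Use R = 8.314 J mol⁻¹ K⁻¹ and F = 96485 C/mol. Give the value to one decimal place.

Cathode: Pb²⁺/Pb; anode: Mn²⁺/Mn. E°cell = (-0.11) − (-1.14) = +1.03 V, with n = 2.
ΔG° = −nFE° = −RT ln K, so ln K = nFE°/(RT) = (2)(96485)(+1.03) / ((8.314)(343)) = 69.698.
log₁₀ K = 69.698 / ln 10 = 30.3.

30.3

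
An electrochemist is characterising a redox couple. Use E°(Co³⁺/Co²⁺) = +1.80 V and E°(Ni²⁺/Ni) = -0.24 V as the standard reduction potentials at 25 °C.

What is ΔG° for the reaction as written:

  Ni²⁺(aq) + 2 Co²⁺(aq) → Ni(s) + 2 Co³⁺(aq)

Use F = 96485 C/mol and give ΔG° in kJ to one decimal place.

+393.7 kJ

As written, Ni²⁺/Ni is reduced (cathode) and Co³⁺/Co²⁺ is oxidised (anode), so E°cell = (-0.24) − (+1.80) = -2.04 V.
Balancing electrons gives n = 2.
ΔG° = −nFE° = −(2)(96485)(-2.04) = 393,659 J = +393.7 kJ.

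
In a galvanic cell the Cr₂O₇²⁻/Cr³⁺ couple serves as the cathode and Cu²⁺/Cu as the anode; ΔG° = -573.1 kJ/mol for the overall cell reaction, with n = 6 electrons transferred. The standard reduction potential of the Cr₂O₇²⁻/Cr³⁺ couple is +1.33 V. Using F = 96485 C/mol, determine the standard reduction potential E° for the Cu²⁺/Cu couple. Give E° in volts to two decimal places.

E°cell = −ΔG°/(nF) = −(-573.1×10³)/((6)(96485)) = +0.990 V.
Since Cr₂O₇²⁻/Cr³⁺ is the cathode and Cu²⁺/Cu the anode, E°cell = E°(Cr₂O₇²⁻/Cr³⁺) − E°(Cu²⁺/Cu).
So E°(Cu²⁺/Cu) = E°(Cr₂O₇²⁻/Cr³⁺) − E°cell = (+1.33) − (+0.990) = +0.34 V.

+0.34 V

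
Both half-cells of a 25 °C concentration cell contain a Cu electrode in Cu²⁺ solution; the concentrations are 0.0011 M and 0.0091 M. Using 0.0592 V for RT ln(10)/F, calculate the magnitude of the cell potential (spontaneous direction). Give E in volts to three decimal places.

For a concentration cell E°cell = 0. The 0.0091 M side is the cathode (reduction is favoured where [Cu²⁺] is higher).
With n = 2, E = −(0.0592/2) log([Cu²⁺]ₐₙ/[Cu²⁺]꜀ₐₜ) = −(0.0592/2) log(0.0011/0.0091) = −(0.0592/2)(-0.918) = +0.027 V.

+0.027 V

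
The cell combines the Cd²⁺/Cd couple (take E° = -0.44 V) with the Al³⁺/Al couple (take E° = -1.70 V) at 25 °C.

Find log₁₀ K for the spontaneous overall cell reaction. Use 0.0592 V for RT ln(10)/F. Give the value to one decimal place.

127.7

Cathode: Cd²⁺/Cd; anode: Al³⁺/Al. E°cell = +1.26 V, n = 6.
log K = nE°cell / 0.0592 = (6)(+1.26) / 0.0592 = 127.7.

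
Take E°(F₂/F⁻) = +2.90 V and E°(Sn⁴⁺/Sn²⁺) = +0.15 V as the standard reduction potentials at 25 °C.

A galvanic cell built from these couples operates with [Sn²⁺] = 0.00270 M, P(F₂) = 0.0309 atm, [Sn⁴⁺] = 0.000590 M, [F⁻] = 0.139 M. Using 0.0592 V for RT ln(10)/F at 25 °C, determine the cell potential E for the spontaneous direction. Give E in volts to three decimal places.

+2.776 V

F₂/F⁻ is the cathode (higher E°), Sn⁴⁺/Sn²⁺ the anode: E°cell = +2.90 − (+0.15) = +2.75 V, n = 2.
Overall: F₂(g) + Sn²⁺(aq) → 2 F⁻(aq) + Sn⁴⁺(aq)
Q = [F⁻]^2·[Sn⁴⁺] / (P(F₂)·[Sn²⁺]); log Q = -0.864.
E = E° − (0.0592/n) log Q = +2.75 − (0.0592/2)(-0.864) = +2.776 V.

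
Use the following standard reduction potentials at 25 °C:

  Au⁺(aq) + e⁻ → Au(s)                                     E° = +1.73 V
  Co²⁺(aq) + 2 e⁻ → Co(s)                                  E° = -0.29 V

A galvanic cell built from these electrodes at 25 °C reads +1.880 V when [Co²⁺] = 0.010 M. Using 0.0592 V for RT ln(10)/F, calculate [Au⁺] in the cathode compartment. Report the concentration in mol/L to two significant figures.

Au⁺/Au is the cathode, Co²⁺/Co the anode: E°cell = +2.02 V, n = 2.
Overall reaction: 2 Au⁺(aq) + Co(s) → 2 Au(s) + Co²⁺(aq); Q = [Co²⁺]^1/[Au⁺]^2.
From E = E° − (0.0592/n) log Q: log Q = (E° − E)·n/0.0592 = (+2.02 − (+1.880))·2/0.0592 = 4.7297.
So 2·log[Au⁺] = 1·log(0.01) − log Q = -2.0000 − (4.7297) = -6.7297; log[Au⁺] = -6.7297 / 2 = -3.3649; [Au⁺] = 10^(-3.3649) ≈ 0.00043 M.

0.00043 M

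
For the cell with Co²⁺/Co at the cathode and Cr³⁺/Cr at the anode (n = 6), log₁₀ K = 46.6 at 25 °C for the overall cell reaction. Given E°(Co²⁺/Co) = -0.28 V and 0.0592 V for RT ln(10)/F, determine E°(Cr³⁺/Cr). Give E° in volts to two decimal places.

-0.74 V

E°cell = (0.0592/n)·log K = (0.0592/6)(46.6) = +0.460 V.
Since Co²⁺/Co is the cathode and Cr³⁺/Cr the anode, E°cell = E°(Co²⁺/Co) − E°(Cr³⁺/Cr).
So E°(Cr³⁺/Cr) = E°(Co²⁺/Co) − E°cell = (-0.28) − (+0.460) = -0.74 V.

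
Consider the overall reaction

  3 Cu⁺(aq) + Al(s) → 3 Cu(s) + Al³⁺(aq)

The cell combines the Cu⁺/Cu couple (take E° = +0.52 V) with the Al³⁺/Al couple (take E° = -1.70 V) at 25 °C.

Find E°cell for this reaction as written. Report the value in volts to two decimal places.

The Cu⁺/Cu couple has the higher reduction potential, so it is the cathode; Al³⁺/Al is oxidised at the anode.
E°cell = E°(cathode) − E°(anode) = (+0.52) − (-1.70) = +2.22 V.

+2.22 V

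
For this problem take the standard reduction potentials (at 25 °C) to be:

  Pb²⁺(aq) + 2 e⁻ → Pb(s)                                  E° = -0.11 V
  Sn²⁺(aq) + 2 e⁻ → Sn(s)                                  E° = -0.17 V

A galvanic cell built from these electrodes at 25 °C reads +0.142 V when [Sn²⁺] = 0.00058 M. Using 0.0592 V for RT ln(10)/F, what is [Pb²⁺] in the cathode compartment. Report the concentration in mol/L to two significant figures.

Pb²⁺/Pb is the cathode, Sn²⁺/Sn the anode: E°cell = +0.06 V, n = 2.
Overall reaction: Pb²⁺(aq) + Sn(s) → Pb(s) + Sn²⁺(aq); Q = [Sn²⁺]^1/[Pb²⁺]^1.
From E = E° − (0.0592/n) log Q: log Q = (E° − E)·n/0.0592 = (+0.06 − (+0.142))·2/0.0592 = -2.7703.
So 1·log[Pb²⁺] = 1·log(0.00058) − log Q = -3.2366 − (-2.7703) = -0.4663; [Pb²⁺] = 10^(-0.4663) ≈ 0.34 M.

0.34 M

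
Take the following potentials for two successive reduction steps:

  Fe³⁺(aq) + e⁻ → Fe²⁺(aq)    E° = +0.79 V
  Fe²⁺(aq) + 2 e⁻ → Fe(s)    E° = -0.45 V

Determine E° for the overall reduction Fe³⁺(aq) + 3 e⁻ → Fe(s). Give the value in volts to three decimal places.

-0.037 V

Since ΔG° = −nFE° is additive over sequential reductions, n₃E°₃ = n₁E°₁ + n₂E°₂.
E°₃ = (1×+0.79 + 2×-0.45) / 3 = (-0.110) / 3 = -0.037 V.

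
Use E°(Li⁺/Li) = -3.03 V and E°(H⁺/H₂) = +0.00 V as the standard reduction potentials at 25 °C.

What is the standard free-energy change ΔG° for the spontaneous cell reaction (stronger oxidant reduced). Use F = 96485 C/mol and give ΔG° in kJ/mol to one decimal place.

H⁺/H₂ (E° = +0.00 V) is the cathode; Li⁺/Li (E° = -3.03 V) is the anode, so E°cell = +3.03 V.
Balancing electrons gives n = 2 (lcm of 2 and 1).
ΔG° = −nFE° = −(2)(96485)(+3.03) = -584,699 J = -584.7 kJ/mol.

-584.7 kJ/mol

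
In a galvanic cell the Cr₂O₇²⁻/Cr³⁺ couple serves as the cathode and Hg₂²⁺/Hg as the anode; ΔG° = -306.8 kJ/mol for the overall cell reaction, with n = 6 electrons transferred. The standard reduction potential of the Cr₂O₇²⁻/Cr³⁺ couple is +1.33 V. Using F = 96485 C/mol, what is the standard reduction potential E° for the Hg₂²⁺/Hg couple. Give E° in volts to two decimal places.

E°cell = −ΔG°/(nF) = −(-306.8×10³)/((6)(96485)) = +0.530 V.
Since Cr₂O₇²⁻/Cr³⁺ is the cathode and Hg₂²⁺/Hg the anode, E°cell = E°(Cr₂O₇²⁻/Cr³⁺) − E°(Hg₂²⁺/Hg).
So E°(Hg₂²⁺/Hg) = E°(Cr₂O₇²⁻/Cr³⁺) − E°cell = (+1.33) − (+0.530) = +0.80 V.

+0.80 V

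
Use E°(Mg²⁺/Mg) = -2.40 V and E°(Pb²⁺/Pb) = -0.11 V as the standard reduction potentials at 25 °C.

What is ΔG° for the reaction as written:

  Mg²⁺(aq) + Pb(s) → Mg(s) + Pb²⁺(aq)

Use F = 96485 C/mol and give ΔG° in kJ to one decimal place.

As written, Mg²⁺/Mg is reduced (cathode) and Pb²⁺/Pb is oxidised (anode), so E°cell = (-2.40) − (-0.11) = -2.29 V.
Balancing electrons gives n = 2.
ΔG° = −nFE° = −(2)(96485)(-2.29) = 441,901 J = +441.9 kJ.

+441.9 kJ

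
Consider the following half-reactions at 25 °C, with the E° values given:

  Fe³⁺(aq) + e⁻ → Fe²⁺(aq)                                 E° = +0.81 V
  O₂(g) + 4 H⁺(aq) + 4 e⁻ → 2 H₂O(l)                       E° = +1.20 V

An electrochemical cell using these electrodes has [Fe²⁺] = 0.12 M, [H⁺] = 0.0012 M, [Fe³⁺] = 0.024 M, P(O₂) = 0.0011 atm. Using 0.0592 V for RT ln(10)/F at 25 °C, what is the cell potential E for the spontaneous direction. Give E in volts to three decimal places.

O₂/H₂O is the cathode (higher E°), Fe³⁺/Fe²⁺ the anode: E°cell = +1.20 − (+0.81) = +0.39 V, n = 4.
Overall: O₂(g) + 4 H⁺(aq) + 4 Fe²⁺(aq) → 2 H₂O(l) + 4 Fe³⁺(aq)
Q = [Fe³⁺]^4 / (P(O₂)·[H⁺]^4·[Fe²⁺]^4); log Q = 11.846.
E = E° − (0.0592/n) log Q = +0.39 − (0.0592/4)(11.846) = +0.215 V.

+0.215 V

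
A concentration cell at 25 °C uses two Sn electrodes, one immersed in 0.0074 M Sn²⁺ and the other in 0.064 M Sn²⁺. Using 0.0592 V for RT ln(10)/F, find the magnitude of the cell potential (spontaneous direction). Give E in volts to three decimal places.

For a concentration cell E°cell = 0. The 0.064 M side is the cathode (reduction is favoured where [Sn²⁺] is higher).
With n = 2, E = −(0.0592/2) log([Sn²⁺]ₐₙ/[Sn²⁺]꜀ₐₜ) = −(0.0592/2) log(0.0074/0.064) = −(0.0592/2)(-0.937) = +0.028 V.

+0.028 V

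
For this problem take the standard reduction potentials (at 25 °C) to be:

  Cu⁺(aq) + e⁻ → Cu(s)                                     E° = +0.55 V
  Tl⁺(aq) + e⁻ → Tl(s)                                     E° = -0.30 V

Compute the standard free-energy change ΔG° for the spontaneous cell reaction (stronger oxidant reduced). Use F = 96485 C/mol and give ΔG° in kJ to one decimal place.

-82.0 kJ

Cu⁺/Cu (E° = +0.55 V) is the cathode; Tl⁺/Tl (E° = -0.30 V) is the anode, so E°cell = +0.85 V.
Balancing electrons gives n = 1 (lcm of 1 and 1).
ΔG° = −nFE° = −(1)(96485)(+0.85) = -82,012 J = -82.0 kJ.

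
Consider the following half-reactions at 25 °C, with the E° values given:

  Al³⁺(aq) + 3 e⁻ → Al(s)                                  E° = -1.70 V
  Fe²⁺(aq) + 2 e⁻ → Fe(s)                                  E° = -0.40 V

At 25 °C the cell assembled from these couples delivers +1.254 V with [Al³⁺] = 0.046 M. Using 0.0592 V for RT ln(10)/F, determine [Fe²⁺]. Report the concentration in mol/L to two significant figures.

Fe²⁺/Fe is the cathode, Al³⁺/Al the anode: E°cell = +1.30 V, n = 6.
Overall reaction: 3 Fe²⁺(aq) + 2 Al(s) → 3 Fe(s) + 2 Al³⁺(aq); Q = [Al³⁺]^2/[Fe²⁺]^3.
From E = E° − (0.0592/n) log Q: log Q = (E° − E)·n/0.0592 = (+1.30 − (+1.254))·6/0.0592 = 4.6622.
So 3·log[Fe²⁺] = 2·log(0.046) − log Q = -2.6745 − (4.6622) = -7.3367; log[Fe²⁺] = -7.3367 / 3 = -2.4456; [Fe²⁺] = 10^(-2.4456) ≈ 0.0036 M.

0.0036 M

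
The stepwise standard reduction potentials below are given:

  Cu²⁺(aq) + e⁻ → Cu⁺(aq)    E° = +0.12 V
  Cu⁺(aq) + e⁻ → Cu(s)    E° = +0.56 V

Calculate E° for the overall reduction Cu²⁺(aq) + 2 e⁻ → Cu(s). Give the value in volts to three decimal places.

Since ΔG° = −nFE° is additive over sequential reductions, n₃E°₃ = n₁E°₁ + n₂E°₂.
E°₃ = (1×+0.12 + 1×+0.56) / 2 = (+0.680) / 2 = +0.340 V.

+0.340 V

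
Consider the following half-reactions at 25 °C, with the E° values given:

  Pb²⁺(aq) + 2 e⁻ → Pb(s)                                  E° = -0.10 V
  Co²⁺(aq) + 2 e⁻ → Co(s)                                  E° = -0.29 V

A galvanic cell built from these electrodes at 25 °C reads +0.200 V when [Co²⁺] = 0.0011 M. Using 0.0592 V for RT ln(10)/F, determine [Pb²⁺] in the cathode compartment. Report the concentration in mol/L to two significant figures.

Pb²⁺/Pb is the cathode, Co²⁺/Co the anode: E°cell = +0.19 V, n = 2.
Overall reaction: Pb²⁺(aq) + Co(s) → Pb(s) + Co²⁺(aq); Q = [Co²⁺]^1/[Pb²⁺]^1.
From E = E° − (0.0592/n) log Q: log Q = (E° − E)·n/0.0592 = (+0.19 − (+0.200))·2/0.0592 = -0.3378.
So 1·log[Pb²⁺] = 1·log(0.0011) − log Q = -2.9586 − (-0.3378) = -2.6208; [Pb²⁺] = 10^(-2.6208) ≈ 0.0024 M.

0.0024 M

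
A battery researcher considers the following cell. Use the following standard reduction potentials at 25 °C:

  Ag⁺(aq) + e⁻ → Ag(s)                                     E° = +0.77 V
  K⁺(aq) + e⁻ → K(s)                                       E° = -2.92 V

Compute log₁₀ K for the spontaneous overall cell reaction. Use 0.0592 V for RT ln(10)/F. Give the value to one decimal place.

62.3

Cathode: Ag⁺/Ag; anode: K⁺/K. E°cell = +3.69 V, n = 1.
log K = nE°cell / 0.0592 = (1)(+3.69) / 0.0592 = 62.3.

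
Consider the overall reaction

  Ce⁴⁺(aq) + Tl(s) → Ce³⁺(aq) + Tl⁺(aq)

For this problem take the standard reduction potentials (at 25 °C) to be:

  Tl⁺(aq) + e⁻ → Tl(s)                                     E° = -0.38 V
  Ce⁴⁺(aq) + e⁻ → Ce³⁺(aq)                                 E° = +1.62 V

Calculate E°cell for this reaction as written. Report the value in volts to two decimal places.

+2.00 V

The Ce⁴⁺/Ce³⁺ couple has the higher reduction potential, so it is the cathode; Tl⁺/Tl is oxidised at the anode.
E°cell = E°(cathode) − E°(anode) = (+1.62) − (-0.38) = +2.00 V.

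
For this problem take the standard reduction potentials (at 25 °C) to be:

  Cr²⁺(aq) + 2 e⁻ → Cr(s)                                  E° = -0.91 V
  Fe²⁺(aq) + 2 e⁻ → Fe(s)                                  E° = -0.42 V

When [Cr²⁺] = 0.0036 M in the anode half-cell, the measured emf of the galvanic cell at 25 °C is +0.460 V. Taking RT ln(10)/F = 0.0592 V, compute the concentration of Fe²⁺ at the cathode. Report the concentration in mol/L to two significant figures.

Fe²⁺/Fe is the cathode, Cr²⁺/Cr the anode: E°cell = +0.49 V, n = 2.
Overall reaction: Fe²⁺(aq) + Cr(s) → Fe(s) + Cr²⁺(aq); Q = [Cr²⁺]^1/[Fe²⁺]^1.
From E = E° − (0.0592/n) log Q: log Q = (E° − E)·n/0.0592 = (+0.49 − (+0.460))·2/0.0592 = 1.0135.
So 1·log[Fe²⁺] = 1·log(0.0036) − log Q = -2.4437 − (1.0135) = -3.4572; [Fe²⁺] = 10^(-3.4572) ≈ 0.00035 M.

0.00035 M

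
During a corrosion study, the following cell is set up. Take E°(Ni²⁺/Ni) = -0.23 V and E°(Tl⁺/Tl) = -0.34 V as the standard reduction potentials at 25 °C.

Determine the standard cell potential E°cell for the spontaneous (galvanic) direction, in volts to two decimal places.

+0.11 V

The Ni²⁺/Ni couple has the higher reduction potential, so it is the cathode; Tl⁺/Tl is oxidised at the anode.
E°cell = E°(cathode) − E°(anode) = (-0.23) − (-0.34) = +0.11 V.
Since E°cell > 0, the reaction is spontaneous under standard conditions.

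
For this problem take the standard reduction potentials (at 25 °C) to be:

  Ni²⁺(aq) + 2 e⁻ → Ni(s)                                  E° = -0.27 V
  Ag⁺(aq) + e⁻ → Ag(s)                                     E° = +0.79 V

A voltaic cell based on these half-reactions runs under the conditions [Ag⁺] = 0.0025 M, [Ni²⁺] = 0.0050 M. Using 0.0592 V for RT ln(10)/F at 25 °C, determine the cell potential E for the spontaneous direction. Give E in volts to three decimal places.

Ag⁺/Ag is the cathode (higher E°), Ni²⁺/Ni the anode: E°cell = +0.79 − (-0.27) = +1.06 V, n = 2.
Overall: 2 Ag⁺(aq) + Ni(s) → 2 Ag(s) + Ni²⁺(aq)
Q = [Ni²⁺] / ([Ag⁺]^2); log Q = 2.903.
E = E° − (0.0592/n) log Q = +1.06 − (0.0592/2)(2.903) = +0.974 V.

+0.974 V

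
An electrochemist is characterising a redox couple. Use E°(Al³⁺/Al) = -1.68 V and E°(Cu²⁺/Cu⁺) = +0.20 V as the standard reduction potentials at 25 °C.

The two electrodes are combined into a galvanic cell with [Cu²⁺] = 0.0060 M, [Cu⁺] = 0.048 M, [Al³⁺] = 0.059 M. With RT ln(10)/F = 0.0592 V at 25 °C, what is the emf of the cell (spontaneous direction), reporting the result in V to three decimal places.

Cu²⁺/Cu⁺ is the cathode (higher E°), Al³⁺/Al the anode: E°cell = +0.20 − (-1.68) = +1.88 V, n = 3.
Overall: 3 Cu²⁺(aq) + Al(s) → 3 Cu⁺(aq) + Al³⁺(aq)
Q = [Cu⁺]^3·[Al³⁺] / ([Cu²⁺]^3); log Q = 1.480.
E = E° − (0.0592/n) log Q = +1.88 − (0.0592/3)(1.480) = +1.851 V.

+1.851 V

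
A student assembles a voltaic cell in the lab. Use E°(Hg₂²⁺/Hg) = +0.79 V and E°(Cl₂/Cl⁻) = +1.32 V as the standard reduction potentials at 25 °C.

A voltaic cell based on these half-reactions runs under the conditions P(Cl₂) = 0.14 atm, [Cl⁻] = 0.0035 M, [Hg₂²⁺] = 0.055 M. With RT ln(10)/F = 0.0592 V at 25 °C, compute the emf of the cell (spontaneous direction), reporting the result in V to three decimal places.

Cl₂/Cl⁻ is the cathode (higher E°), Hg₂²⁺/Hg the anode: E°cell = +1.32 − (+0.79) = +0.53 V, n = 2.
Overall: Cl₂(g) + 2 Hg(l) → 2 Cl⁻(aq) + Hg₂²⁺(aq)
Q = [Cl⁻]^2·[Hg₂²⁺] / (P(Cl₂)); log Q = -5.318.
E = E° − (0.0592/n) log Q = +0.53 − (0.0592/2)(-5.318) = +0.687 V.

+0.687 V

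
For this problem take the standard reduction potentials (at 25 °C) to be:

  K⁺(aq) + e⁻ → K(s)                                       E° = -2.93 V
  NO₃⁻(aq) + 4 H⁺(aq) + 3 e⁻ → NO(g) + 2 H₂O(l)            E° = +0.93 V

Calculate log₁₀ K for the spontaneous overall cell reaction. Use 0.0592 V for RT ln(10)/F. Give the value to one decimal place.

195.6

Cathode: NO₃⁻/NO; anode: K⁺/K. E°cell = +3.86 V, n = 3.
log K = nE°cell / 0.0592 = (3)(+3.86) / 0.0592 = 195.6.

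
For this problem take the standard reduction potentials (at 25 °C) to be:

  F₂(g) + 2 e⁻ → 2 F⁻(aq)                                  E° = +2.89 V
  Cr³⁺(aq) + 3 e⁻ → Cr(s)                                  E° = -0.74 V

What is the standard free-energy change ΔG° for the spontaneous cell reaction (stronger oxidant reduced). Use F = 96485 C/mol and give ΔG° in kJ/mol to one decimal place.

F₂/F⁻ (E° = +2.89 V) is the cathode; Cr³⁺/Cr (E° = -0.74 V) is the anode, so E°cell = +3.63 V.
Balancing electrons gives n = 6 (lcm of 2 and 3).
ΔG° = −nFE° = −(6)(96485)(+3.63) = -2,101,443 J = -2101.4 kJ/mol.

-2101.4 kJ/mol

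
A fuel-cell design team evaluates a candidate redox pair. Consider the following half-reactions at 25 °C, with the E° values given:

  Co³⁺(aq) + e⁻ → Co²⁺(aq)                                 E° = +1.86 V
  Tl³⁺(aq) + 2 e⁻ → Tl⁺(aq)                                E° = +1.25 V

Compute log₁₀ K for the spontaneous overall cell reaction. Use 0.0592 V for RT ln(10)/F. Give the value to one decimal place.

20.6

Cathode: Co³⁺/Co²⁺; anode: Tl³⁺/Tl⁺. E°cell = +0.61 V, n = 2.
log K = nE°cell / 0.0592 = (2)(+0.61) / 0.0592 = 20.6.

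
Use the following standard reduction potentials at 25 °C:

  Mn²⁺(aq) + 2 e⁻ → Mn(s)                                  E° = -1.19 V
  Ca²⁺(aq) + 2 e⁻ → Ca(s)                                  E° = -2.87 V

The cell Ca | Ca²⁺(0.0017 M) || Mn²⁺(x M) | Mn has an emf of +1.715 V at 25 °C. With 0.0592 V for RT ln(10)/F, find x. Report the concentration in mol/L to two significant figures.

0.026 M

Mn²⁺/Mn is the cathode, Ca²⁺/Ca the anode: E°cell = +1.68 V, n = 2.
Overall reaction: Mn²⁺(aq) + Ca(s) → Mn(s) + Ca²⁺(aq); Q = [Ca²⁺]^1/[Mn²⁺]^1.
From E = E° − (0.0592/n) log Q: log Q = (E° − E)·n/0.0592 = (+1.68 − (+1.715))·2/0.0592 = -1.1824.
So 1·log[Mn²⁺] = 1·log(0.0017) − log Q = -2.7696 − (-1.1824) = -1.5872; [Mn²⁺] = 10^(-1.5872) ≈ 0.026 M.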